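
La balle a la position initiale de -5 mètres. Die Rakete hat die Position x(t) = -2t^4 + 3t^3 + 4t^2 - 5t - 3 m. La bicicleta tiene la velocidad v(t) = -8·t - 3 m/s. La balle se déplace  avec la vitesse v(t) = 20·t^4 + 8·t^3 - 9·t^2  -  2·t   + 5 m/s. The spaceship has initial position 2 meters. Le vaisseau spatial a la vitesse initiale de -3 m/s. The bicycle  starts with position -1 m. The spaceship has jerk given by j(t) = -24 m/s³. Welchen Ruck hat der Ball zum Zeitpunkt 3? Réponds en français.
Pour résoudre ceci, nous devons prendre 2 dérivées de notre équation de la vitesse v(t) = 20·t^4 + 8·t^3 - 9·t^2 - 2·t + 5. La dérivée de la vitesse donne l'accélération: a(t) = 80·t^3 + 24·t^2 - 18·t - 2. En dérivant l'accélération, nous obtenons le jerk: j(t) = 240·t^2 + 48·t - 18. De l'équation du jerk j(t) = 240·t^2 + 48·t - 18, nous substituons t = 3 pour obtenir j = 2286.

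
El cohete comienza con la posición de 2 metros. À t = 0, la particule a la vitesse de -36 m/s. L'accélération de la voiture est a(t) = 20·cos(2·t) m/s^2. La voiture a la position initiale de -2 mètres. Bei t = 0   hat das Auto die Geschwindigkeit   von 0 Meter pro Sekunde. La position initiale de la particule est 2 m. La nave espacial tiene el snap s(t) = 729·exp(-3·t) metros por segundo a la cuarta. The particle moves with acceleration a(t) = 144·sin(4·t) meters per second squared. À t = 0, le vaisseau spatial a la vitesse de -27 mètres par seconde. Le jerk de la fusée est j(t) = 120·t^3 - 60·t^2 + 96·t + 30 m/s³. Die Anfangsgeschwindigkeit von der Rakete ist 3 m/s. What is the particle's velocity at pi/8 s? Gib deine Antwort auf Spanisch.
Debemos encontrar la antiderivada de nuestra ecuación de la aceleración a(t) = 144·sin(4·t) 1 vez. La antiderivada de la aceleración es la velocidad. Usando v(0) = -36, obtenemos v(t) = -36·cos(4·t). Tenemos la velocidad v(t) = -36·cos(4·t). Sustituyendo t = pi/8: v(pi/8) = 0.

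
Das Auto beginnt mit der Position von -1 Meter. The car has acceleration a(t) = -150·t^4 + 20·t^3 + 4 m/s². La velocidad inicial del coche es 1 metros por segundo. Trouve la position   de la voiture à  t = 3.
En partant de l'accélération a(t) = -150·t^4 + 20·t^3 + 4, nous prenons 2 primitives. En prenant ∫a(t)dt et en appliquant v(0) = 1, nous trouvons v(t) = -30·t^5 + 5·t^4 + 4·t + 1. En prenant ∫v(t)dt et en appliquant x(0) = -1, nous trouvons x(t) = -5·t^6 + t^5 + 2·t^2 + t - 1. En utilisant x(t) = -5·t^6 + t^5 + 2·t^2 + t - 1 et en substituant t = 3, nous trouvons x = -3382.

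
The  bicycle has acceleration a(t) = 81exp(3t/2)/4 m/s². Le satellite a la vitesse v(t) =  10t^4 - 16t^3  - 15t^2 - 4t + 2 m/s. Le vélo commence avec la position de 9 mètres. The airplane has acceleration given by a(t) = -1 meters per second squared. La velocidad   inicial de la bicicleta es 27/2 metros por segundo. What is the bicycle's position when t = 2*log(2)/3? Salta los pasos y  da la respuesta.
The position at t = 2*log(2)/3 is x = 18.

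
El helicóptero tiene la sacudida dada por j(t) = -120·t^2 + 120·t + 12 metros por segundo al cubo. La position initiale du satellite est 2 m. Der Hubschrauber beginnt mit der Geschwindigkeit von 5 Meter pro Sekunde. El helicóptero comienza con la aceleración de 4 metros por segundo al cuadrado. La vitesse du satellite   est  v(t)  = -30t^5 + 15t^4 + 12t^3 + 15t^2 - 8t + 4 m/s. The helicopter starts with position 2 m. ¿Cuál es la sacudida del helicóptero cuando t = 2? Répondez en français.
De l'équation du jerk j(t) = -120·t^2 + 120·t + 12, nous substituons t = 2 pour obtenir j = -228.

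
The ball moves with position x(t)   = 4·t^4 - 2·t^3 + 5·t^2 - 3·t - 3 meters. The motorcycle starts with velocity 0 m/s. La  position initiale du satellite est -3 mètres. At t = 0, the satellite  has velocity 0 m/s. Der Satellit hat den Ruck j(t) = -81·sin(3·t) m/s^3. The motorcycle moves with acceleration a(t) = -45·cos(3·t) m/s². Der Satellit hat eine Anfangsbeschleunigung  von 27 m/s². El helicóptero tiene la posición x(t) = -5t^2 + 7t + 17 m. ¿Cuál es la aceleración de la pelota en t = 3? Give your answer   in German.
Wir müssen unsere Gleichung für die Position x(t) = 4·t^4 - 2·t^3 + 5·t^2 - 3·t - 3 2-mal ableiten. Die Ableitung von der Position ergibt die Geschwindigkeit: v(t) = 16·t^3 - 6·t^2 + 10·t - 3. Mit d/dt von v(t) finden wir a(t) = 48·t^2 - 12·t + 10. Wir haben die Beschleunigung a(t) = 48·t^2 - 12·t + 10. Durch Einsetzen von t = 3: a(3) = 406.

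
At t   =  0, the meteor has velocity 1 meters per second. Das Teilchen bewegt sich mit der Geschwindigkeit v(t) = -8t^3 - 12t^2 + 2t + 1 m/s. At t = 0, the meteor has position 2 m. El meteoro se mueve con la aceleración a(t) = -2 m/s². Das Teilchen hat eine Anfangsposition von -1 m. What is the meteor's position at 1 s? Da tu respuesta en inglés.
We must find the integral of our acceleration equation a(t) = -2 2 times. Integrating acceleration and using the initial condition v(0) = 1, we get v(t) = 1 - 2·t. The integral of velocity, with x(0) = 2, gives position: x(t) = -t^2 + t + 2. We have position x(t) = -t^2 + t + 2. Substituting t = 1: x(1) = 2.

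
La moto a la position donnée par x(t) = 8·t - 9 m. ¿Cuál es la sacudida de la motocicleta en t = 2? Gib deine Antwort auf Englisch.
Starting from position x(t) = 8·t - 9, we take 3 derivatives. Differentiating position, we get velocity: v(t) = 8. The derivative of velocity gives acceleration: a(t) = 0. The derivative of acceleration gives jerk: j(t) = 0. Using j(t) = 0 and substituting t = 2, we find j = 0.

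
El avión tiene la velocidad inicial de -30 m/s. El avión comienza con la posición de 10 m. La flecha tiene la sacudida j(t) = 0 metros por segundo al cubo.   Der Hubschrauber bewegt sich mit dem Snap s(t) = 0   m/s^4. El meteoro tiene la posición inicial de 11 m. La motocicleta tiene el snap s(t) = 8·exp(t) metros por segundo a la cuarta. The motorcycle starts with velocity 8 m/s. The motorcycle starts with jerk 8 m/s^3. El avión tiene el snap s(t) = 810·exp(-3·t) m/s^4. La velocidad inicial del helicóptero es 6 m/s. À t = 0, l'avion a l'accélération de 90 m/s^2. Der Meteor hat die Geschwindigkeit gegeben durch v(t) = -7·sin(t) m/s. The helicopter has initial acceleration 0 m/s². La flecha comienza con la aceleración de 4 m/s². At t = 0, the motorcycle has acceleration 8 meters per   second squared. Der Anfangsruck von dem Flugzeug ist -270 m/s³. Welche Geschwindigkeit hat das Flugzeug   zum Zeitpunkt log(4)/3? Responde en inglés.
To find the answer, we compute 3 antiderivatives of s(t) = 810·exp(-3·t). Integrating snap and using the initial condition j(0) = -270, we get j(t) = -270·exp(-3·t). The antiderivative of jerk is acceleration. Using a(0) = 90, we get a(t) = 90·exp(-3·t). The integral of acceleration is velocity. Using v(0) = -30, we get v(t) = -30·exp(-3·t). From the given velocity equation v(t) = -30·exp(-3·t), we substitute t = log(4)/3 to get v = -15/2.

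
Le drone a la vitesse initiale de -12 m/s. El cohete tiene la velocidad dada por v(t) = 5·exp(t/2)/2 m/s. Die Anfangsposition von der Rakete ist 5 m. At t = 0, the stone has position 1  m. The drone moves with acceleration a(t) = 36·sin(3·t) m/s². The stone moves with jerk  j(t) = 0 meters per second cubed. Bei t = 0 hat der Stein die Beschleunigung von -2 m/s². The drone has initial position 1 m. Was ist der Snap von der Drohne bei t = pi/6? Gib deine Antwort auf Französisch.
En partant de l'accélération a(t) = 36·sin(3·t), nous prenons 2 dérivées. En dérivant l'accélération, nous obtenons le jerk: j(t) = 108·cos(3·t). En dérivant le jerk, nous obtenons le snap: s(t) = -324·sin(3·t). En utilisant s(t) = -324·sin(3·t) et en substituant t = pi/6, nous trouvons s = -324.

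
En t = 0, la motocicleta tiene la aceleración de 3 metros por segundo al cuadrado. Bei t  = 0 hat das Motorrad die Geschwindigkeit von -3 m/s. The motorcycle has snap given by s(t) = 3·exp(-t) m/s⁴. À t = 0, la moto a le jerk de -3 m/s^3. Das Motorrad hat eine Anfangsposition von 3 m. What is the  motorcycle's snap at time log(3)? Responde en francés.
De l'équation du snap s(t) = 3·exp(-t), nous substituons t = log(3) pour obtenir s = 1.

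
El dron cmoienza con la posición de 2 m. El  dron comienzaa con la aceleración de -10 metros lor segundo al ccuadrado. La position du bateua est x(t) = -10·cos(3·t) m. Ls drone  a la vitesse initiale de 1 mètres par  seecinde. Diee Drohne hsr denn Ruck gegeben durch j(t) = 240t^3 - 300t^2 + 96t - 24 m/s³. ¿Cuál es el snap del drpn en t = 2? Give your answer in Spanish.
Debemos derivar nuestra ecuación de la sacudida j(t) = 240·t^3 - 300·t^2 + 96·t - 24 1 vez. Derivando la sacudida, obtenemos el snap: s(t) = 720·t^2 - 600·t + 96. De la ecuación del snap s(t) = 720·t^2 - 600·t + 96, sustituimos t = 2 para obtener s = 1776.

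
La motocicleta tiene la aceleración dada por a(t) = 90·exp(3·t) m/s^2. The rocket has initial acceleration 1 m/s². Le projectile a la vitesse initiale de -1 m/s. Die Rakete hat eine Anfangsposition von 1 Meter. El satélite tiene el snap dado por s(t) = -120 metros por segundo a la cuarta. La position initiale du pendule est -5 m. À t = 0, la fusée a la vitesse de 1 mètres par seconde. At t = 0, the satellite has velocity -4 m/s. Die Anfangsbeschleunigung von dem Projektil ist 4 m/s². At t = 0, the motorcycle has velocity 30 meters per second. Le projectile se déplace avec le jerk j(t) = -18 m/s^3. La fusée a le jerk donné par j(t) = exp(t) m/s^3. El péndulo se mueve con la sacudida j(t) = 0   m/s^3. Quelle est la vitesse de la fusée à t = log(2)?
Nous devons intégrer notre équation du jerk j(t) = exp(t) 2 fois. En prenant ∫j(t)dt et en appliquant a(0) = 1, nous trouvons a(t) = exp(t). L'intégrale de l'accélération, avec v(0) = 1, donne la vitesse: v(t) = exp(t). En utilisant v(t) = exp(t) et en substituant t = log(2), nous trouvons v = 2.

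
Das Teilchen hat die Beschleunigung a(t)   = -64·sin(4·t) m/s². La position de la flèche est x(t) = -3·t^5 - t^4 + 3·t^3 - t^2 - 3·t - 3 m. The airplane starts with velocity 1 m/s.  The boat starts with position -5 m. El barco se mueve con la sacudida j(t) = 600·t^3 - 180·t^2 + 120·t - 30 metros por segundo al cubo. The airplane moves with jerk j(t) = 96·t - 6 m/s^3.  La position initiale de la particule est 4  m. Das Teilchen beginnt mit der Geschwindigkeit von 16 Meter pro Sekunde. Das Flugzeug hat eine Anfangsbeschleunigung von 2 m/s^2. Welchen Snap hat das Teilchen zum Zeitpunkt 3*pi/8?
Ausgehend von der Beschleunigung a(t) = -64·sin(4·t), nehmen wir 2 Ableitungen. Die Ableitung von der Beschleunigung ergibt den Ruck: j(t) = -256·cos(4·t). Mit d/dt von j(t) finden wir s(t) = 1024·sin(4·t). Mit s(t) = 1024·sin(4·t) und Einsetzen von t = 3*pi/8, finden wir s = -1024.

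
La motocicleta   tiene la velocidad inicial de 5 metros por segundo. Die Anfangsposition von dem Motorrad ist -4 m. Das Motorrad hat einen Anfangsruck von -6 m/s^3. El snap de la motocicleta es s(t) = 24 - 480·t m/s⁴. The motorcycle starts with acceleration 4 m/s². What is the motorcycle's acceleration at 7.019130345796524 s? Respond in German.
Wir müssen die Stammfunktion unserer Gleichung für den Snap s(t) = 24 - 480·t 2-mal finden. Mit ∫s(t)dt und Anwendung von j(0) = -6, finden wir j(t) = -240·t^2 + 24·t - 6. Durch Integration von dem Ruck und Verwendung der Anfangsbedingung a(0) = 4, erhalten wir a(t) = -80·t^3 + 12·t^2 - 6·t + 4. Aus der Gleichung für die Beschleunigung a(t) = -80·t^3 + 12·t^2 - 6·t + 4, setzen wir t = 7.019130345796524 ein und erhalten a = -27112.4847488162.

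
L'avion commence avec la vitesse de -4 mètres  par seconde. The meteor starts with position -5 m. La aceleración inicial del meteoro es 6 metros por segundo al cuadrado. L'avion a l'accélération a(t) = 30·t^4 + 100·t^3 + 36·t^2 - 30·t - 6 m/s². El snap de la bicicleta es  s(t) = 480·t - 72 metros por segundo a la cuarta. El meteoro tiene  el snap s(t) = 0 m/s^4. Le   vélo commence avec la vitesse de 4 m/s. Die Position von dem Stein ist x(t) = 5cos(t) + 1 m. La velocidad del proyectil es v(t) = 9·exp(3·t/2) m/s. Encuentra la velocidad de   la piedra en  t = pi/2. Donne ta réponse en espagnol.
Para resolver esto, necesitamos tomar 1 derivada de nuestra ecuación de la posición x(t) = 5·cos(t) + 1. Derivando la posición, obtenemos la velocidad: v(t) = -5·sin(t). De la ecuación de la velocidad v(t) = -5·sin(t), sustituimos t = pi/2 para obtener v = -5.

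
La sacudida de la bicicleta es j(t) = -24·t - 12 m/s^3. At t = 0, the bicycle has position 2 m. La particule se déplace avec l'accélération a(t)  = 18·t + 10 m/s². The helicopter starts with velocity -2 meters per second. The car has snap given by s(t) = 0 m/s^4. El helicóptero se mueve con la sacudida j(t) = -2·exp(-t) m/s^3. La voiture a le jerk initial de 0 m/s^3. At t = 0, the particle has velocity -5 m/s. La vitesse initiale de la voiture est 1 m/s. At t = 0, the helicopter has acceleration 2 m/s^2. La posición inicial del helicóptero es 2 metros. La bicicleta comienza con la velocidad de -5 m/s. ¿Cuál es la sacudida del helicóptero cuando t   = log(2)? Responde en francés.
De l'équation du jerk j(t) = -2·exp(-t), nous substituons t = log(2) pour obtenir j = -1.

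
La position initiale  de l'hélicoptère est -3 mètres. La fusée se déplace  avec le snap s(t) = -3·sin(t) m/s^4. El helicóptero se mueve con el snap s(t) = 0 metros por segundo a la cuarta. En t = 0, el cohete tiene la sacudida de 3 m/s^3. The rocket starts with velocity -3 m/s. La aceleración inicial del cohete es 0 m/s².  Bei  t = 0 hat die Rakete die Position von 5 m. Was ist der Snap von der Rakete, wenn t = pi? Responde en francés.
De l'équation du snap s(t) = -3·sin(t), nous substituons t = pi pour obtenir s = 0.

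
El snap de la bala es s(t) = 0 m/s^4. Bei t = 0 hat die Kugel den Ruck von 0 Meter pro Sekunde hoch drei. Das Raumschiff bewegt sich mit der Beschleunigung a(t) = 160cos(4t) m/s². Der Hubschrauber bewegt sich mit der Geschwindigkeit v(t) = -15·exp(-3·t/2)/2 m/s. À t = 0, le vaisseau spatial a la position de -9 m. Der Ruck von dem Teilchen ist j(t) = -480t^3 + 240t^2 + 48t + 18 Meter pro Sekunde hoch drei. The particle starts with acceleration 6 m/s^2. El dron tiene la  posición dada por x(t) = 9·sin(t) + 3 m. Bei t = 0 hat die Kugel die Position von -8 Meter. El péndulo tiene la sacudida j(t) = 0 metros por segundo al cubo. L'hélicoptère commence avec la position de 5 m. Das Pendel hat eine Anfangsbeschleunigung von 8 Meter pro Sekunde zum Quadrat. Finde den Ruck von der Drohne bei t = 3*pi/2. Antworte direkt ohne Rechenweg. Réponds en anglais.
The jerk at t = 3*pi/2 is j = 0.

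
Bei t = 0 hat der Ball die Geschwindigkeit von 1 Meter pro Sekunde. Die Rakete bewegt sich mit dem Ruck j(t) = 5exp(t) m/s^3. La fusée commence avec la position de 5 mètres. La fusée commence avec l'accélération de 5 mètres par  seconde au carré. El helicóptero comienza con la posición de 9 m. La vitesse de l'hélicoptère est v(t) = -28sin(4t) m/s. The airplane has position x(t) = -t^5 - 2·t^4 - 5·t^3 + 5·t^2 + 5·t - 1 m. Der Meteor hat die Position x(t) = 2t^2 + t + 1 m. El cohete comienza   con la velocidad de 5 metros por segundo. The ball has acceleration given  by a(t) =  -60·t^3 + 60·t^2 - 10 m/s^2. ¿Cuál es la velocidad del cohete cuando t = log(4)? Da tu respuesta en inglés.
Starting from jerk j(t) = 5·exp(t), we take 2 antiderivatives. The antiderivative of jerk, with a(0) = 5, gives acceleration: a(t) = 5·exp(t). Taking ∫a(t)dt and applying v(0) = 5, we find v(t) = 5·exp(t). Using v(t) = 5·exp(t) and substituting t = log(4), we find v = 20.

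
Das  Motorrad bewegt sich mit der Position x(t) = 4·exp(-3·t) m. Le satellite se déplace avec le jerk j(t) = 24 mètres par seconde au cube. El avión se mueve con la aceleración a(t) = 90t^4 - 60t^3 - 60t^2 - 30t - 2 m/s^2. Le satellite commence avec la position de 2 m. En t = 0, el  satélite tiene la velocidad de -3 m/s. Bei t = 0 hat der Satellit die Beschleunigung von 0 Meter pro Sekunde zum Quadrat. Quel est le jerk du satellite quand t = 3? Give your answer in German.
Mit j(t) = 24 und Einsetzen von t = 3, finden wir j = 24.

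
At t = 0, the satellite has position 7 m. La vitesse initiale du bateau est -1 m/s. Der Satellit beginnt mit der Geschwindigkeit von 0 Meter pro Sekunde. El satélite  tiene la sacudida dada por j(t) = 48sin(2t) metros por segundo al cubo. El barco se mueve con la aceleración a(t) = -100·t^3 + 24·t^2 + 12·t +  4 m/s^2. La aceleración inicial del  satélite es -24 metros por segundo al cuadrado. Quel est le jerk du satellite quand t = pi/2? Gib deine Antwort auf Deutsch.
Aus der Gleichung für den Ruck j(t) = 48·sin(2·t), setzen wir t = pi/2 ein und erhalten j = 0.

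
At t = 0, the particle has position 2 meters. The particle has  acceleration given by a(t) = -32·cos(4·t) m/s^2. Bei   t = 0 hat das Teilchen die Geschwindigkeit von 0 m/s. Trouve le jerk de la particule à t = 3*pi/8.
En partant de l'accélération a(t) = -32·cos(4·t), nous prenons 1 dérivée. En dérivant l'accélération, nous obtenons le jerk: j(t) = 128·sin(4·t). Nous avons le jerk j(t) = 128·sin(4·t). En substituant t = 3*pi/8: j(3*pi/8) = -128.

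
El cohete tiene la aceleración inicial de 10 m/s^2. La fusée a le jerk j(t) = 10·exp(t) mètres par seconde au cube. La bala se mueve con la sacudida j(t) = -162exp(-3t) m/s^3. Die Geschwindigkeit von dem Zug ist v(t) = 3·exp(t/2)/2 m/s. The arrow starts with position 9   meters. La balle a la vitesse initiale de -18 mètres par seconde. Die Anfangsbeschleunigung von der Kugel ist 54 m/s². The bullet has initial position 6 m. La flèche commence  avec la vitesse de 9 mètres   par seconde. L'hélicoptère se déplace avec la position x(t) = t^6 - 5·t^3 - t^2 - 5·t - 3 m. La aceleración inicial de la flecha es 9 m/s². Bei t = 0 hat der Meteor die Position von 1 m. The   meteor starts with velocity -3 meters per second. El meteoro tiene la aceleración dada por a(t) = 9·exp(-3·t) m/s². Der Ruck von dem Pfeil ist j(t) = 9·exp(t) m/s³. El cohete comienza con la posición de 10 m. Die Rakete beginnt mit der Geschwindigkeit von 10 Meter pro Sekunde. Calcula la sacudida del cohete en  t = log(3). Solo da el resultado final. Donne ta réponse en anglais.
j(log(3)) = 30.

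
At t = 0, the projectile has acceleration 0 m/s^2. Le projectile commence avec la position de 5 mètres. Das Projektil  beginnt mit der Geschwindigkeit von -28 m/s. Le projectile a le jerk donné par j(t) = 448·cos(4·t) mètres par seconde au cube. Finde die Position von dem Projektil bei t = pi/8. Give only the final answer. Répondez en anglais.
x(pi/8) = -2.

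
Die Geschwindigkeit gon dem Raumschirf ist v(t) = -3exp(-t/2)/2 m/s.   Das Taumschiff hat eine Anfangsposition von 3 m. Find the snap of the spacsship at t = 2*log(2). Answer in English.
We must differentiate our velocity equation v(t) = -3·exp(-t/2)/2 3 times. Differentiating velocity, we get acceleration: a(t) = 3·exp(-t/2)/4. Taking d/dt of a(t), we find j(t) = -3·exp(-t/2)/8. Differentiating jerk, we get snap: s(t) = 3·exp(-t/2)/16. We have snap s(t) = 3·exp(-t/2)/16. Substituting t = 2*log(2): s(2*log(2)) = 3/32.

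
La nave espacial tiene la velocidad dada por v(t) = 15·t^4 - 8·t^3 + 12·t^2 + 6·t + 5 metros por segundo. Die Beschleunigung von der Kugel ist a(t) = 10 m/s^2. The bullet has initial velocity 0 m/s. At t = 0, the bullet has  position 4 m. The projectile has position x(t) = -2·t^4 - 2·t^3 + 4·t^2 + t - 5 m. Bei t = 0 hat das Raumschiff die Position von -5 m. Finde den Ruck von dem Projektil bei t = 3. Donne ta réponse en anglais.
Starting from position x(t) = -2·t^4 - 2·t^3 + 4·t^2 + t - 5, we take 3 derivatives. Differentiating position, we get velocity: v(t) = -8·t^3 - 6·t^2 + 8·t + 1. Taking d/dt of v(t), we find a(t) = -24·t^2 - 12·t + 8. Taking d/dt of a(t), we find j(t) = -48·t - 12. We have jerk j(t) = -48·t - 12. Substituting t = 3: j(3) = -156.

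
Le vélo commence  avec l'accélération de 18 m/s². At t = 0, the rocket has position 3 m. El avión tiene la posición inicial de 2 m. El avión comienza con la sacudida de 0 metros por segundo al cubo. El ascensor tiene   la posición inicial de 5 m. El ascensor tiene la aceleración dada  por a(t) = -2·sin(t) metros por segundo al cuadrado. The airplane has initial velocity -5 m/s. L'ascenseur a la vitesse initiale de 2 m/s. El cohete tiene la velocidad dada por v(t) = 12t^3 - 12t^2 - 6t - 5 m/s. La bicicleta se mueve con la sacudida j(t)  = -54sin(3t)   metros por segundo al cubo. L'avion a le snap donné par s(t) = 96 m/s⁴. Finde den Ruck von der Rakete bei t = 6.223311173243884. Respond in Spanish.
Partiendo de la velocidad v(t) = 12·t^3 - 12·t^2 - 6·t - 5, tomamos 2 derivadas. Derivando la velocidad, obtenemos la aceleración: a(t) = 36·t^2 - 24·t - 6. Derivando la aceleración, obtenemos la sacudida: j(t) = 72·t - 24. Tenemos la sacudida j(t) = 72·t - 24. Sustituyendo t = 6.223311173243884: j(6.223311173243884) = 424.078404473560.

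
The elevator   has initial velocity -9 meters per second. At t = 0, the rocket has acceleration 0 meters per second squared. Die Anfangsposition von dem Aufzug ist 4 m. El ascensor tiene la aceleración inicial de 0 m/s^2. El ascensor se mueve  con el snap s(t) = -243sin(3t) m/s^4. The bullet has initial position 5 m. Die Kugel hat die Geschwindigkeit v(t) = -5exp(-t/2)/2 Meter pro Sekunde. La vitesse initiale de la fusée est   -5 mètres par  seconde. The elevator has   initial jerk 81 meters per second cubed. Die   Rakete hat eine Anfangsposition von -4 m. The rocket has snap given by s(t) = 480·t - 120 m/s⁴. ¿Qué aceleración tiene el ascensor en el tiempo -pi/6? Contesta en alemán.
Um dies zu lösen, müssen wir 2 Stammfunktionen unserer Gleichung für den Snap s(t) = -243·sin(3·t) finden. Die Stammfunktion von dem Snap, mit j(0) = 81, ergibt den Ruck: j(t) = 81·cos(3·t). Durch Integration von dem Ruck und Verwendung der Anfangsbedingung a(0) = 0, erhalten wir a(t) = 27·sin(3·t). Wir haben die Beschleunigung a(t) = 27·sin(3·t). Durch Einsetzen von t = -pi/6: a(-pi/6) = -27.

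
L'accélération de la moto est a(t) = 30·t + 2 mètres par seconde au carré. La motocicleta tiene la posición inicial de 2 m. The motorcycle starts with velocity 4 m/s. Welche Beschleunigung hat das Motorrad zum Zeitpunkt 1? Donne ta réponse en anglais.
We have acceleration a(t) = 30·t + 2. Substituting t = 1: a(1) = 32.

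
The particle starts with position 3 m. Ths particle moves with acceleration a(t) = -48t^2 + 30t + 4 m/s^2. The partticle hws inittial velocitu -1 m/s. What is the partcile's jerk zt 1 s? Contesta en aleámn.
Um dies zu lösen, müssen wir 1 Ableitung unserer Gleichung für die Beschleunigung a(t) = -48·t^2 + 30·t + 4 nehmen. Mit d/dt von a(t) finden wir j(t) = 30 - 96·t. Wir haben den Ruck j(t) = 30 - 96·t. Durch Einsetzen von t = 1: j(1) = -66.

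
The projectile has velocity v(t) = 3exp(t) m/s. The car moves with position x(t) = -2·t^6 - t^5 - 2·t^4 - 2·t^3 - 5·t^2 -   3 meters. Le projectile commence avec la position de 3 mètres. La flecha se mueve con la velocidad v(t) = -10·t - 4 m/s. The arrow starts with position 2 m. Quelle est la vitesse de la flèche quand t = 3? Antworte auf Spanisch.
Usando v(t) = -10·t - 4 y sustituyendo t = 3, encontramos v = -34.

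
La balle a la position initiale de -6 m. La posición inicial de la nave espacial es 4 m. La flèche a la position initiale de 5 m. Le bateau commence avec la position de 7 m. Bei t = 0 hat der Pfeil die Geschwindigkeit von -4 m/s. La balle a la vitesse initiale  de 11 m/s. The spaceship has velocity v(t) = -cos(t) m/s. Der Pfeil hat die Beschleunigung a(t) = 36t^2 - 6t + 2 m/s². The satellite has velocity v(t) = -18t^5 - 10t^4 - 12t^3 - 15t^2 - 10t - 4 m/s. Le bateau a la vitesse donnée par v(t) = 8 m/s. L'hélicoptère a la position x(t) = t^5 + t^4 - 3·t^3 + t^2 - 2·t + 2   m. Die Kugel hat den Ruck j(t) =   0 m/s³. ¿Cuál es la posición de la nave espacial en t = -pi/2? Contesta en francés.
Nous devons trouver l'intégrale de notre équation de la vitesse v(t) = -cos(t) 1 fois. La primitive de la vitesse, avec x(0) = 4, donne la position: x(t) = 4 - sin(t). En utilisant x(t) = 4 - sin(t) et en substituant t = -pi/2, nous trouvons x = 5.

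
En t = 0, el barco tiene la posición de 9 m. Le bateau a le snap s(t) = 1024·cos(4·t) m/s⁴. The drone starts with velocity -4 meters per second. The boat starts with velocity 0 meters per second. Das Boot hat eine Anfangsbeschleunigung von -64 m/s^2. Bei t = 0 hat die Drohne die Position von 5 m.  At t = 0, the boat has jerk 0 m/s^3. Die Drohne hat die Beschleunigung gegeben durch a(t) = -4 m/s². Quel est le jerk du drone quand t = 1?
Nous devons dériver notre équation de l'accélération a(t) = -4 1 fois. La dérivée de l'accélération donne le jerk: j(t) = 0. En utilisant j(t) = 0 et en substituant t = 1, nous trouvons j = 0.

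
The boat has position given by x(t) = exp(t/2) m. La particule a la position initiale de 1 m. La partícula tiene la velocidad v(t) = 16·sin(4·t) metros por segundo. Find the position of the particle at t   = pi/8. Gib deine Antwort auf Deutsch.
Um dies zu lösen, müssen wir 1 Stammfunktion unserer Gleichung für die Geschwindigkeit v(t) = 16·sin(4·t) finden. Die Stammfunktion von der Geschwindigkeit ist die Position. Mit x(0) = 1 erhalten wir x(t) = 5 - 4·cos(4·t). Wir haben die Position x(t) = 5 - 4·cos(4·t). Durch Einsetzen von t = pi/8: x(pi/8) = 5.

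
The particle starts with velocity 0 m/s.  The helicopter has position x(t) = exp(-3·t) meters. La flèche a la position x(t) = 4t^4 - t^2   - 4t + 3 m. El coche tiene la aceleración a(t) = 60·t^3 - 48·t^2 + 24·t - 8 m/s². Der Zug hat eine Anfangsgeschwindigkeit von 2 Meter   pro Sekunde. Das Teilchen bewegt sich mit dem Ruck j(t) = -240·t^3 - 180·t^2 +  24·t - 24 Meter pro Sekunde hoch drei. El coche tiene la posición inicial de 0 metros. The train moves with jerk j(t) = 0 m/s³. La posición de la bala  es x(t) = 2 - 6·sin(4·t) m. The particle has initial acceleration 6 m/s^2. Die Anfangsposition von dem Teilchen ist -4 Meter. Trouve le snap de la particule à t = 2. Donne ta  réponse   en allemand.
Ausgehend von dem Ruck j(t) = -240·t^3 - 180·t^2 + 24·t - 24, nehmen wir 1 Ableitung. Die Ableitung von dem Ruck ergibt den Snap: s(t) = -720·t^2 - 360·t + 24. Aus der Gleichung für den Snap s(t) = -720·t^2 - 360·t + 24, setzen wir t = 2 ein und erhalten s = -3576.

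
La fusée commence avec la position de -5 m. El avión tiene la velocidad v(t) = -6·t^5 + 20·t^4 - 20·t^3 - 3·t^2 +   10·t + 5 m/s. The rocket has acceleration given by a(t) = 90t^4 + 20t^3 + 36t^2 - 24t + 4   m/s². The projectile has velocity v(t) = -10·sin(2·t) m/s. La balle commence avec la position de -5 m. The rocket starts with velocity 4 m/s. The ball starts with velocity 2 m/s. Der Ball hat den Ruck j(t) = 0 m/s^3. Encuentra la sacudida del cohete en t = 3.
Partiendo de la aceleración a(t) = 90·t^4 + 20·t^3 + 36·t^2 - 24·t + 4, tomamos 1 derivada. Derivando la aceleración, obtenemos la sacudida: j(t) = 360·t^3 + 60·t^2 + 72·t - 24. Usando j(t) = 360·t^3 + 60·t^2 + 72·t - 24 y sustituyendo t = 3, encontramos j = 10452.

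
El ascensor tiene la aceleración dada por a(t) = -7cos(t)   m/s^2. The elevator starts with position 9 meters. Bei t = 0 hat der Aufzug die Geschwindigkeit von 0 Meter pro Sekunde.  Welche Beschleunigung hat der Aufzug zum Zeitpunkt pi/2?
Wir haben die Beschleunigung a(t) = -7·cos(t). Durch Einsetzen von t = pi/2: a(pi/2) = 0.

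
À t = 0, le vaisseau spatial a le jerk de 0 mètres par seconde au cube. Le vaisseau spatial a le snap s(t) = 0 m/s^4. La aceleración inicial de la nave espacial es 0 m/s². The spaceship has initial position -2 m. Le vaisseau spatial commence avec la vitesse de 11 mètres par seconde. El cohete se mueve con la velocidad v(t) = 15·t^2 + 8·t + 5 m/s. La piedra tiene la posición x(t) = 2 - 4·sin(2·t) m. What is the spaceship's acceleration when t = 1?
We must find the integral of our snap equation s(t) = 0 2 times. Integrating snap and using the initial condition j(0) = 0, we get j(t) = 0. The integral of jerk, with a(0) = 0, gives acceleration: a(t) = 0. We have acceleration a(t) = 0. Substituting t = 1: a(1) = 0.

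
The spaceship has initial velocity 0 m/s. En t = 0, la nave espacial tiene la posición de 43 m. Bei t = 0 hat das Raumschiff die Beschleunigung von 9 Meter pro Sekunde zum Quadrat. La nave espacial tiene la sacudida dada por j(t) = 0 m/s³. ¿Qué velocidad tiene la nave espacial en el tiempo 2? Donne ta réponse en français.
Nous devons trouver l'intégrale de notre équation du jerk j(t) = 0 2 fois. La primitive du jerk, avec a(0) = 9, donne l'accélération: a(t) = 9. En prenant ∫a(t)dt et en appliquant v(0) = 0, nous trouvons v(t) = 9·t. Nous avons la vitesse v(t) = 9·t. En substituant t = 2: v(2) = 18.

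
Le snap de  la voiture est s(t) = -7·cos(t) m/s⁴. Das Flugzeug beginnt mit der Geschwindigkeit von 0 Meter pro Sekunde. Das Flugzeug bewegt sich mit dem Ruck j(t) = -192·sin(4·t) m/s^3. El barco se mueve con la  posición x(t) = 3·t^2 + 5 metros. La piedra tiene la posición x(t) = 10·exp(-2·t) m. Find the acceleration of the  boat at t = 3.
We must differentiate our position equation x(t) = 3·t^2 + 5 2 times. Taking d/dt of x(t), we find v(t) = 6·t. Differentiating velocity, we get acceleration: a(t) = 6. From the given acceleration equation a(t) = 6, we substitute t = 3 to get a = 6.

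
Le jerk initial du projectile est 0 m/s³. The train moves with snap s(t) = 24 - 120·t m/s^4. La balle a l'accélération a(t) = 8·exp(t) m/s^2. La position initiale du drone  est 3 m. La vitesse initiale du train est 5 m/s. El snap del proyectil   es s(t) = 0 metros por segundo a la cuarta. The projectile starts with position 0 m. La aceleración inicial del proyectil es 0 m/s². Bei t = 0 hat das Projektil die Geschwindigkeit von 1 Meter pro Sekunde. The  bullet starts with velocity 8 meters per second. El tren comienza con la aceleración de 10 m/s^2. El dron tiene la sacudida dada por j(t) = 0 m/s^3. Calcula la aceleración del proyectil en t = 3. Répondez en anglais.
To find the answer, we compute 2 integrals of s(t) = 0. Integrating snap and using the initial condition j(0) = 0, we get j(t) = 0. Finding the integral of j(t) and using a(0) = 0: a(t) = 0. Using a(t) = 0 and substituting t = 3, we find a = 0.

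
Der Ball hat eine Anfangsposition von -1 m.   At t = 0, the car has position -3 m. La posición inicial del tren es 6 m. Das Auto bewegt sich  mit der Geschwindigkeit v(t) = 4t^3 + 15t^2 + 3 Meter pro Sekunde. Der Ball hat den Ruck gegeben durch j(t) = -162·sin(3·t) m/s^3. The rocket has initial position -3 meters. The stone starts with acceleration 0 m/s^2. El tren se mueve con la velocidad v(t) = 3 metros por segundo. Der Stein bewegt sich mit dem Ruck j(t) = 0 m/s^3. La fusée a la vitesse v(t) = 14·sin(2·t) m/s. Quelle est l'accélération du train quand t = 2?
En partant de la vitesse v(t) = 3, nous prenons 1 dérivée. En dérivant la vitesse, nous obtenons l'accélération: a(t) = 0. Nous avons l'accélération a(t) = 0. En substituant t = 2: a(2) = 0.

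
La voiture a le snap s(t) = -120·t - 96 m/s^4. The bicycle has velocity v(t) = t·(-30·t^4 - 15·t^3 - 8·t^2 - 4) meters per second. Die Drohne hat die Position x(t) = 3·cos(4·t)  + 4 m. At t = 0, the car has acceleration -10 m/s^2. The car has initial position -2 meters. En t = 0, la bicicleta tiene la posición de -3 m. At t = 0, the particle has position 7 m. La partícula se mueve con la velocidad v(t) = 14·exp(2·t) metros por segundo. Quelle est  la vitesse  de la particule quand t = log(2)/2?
De l'équation de la vitesse v(t) = 14·exp(2·t), nous substituons t = log(2)/2 pour obtenir v = 28.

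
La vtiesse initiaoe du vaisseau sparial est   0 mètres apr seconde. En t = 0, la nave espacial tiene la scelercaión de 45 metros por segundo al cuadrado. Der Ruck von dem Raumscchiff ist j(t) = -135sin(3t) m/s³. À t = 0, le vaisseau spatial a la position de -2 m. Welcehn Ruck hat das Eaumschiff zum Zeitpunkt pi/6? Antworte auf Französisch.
Nous avons le jerk j(t) = -135·sin(3·t). En substituant t = pi/6: j(pi/6) = -135.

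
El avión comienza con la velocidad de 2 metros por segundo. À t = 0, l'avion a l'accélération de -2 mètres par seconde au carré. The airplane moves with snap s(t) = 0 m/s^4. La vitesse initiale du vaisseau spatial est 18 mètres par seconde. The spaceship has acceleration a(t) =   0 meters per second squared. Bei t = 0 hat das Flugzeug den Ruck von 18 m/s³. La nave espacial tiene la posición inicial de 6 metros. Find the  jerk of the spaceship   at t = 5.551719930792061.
Starting from acceleration a(t) = 0, we take 1 derivative. The derivative of acceleration gives jerk: j(t) = 0. We have jerk j(t) = 0. Substituting t = 5.551719930792061: j(5.551719930792061) = 0.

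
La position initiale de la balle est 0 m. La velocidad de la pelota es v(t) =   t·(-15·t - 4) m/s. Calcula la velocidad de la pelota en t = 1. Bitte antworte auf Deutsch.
Aus der Gleichung für die Geschwindigkeit v(t) = t·(-15·t - 4), setzen wir t = 1 ein und erhalten v = -19.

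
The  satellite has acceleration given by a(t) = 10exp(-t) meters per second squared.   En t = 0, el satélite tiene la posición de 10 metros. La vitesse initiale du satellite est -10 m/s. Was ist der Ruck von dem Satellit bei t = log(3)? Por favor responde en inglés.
We must differentiate our acceleration equation a(t) = 10·exp(-t) 1 time. Differentiating acceleration, we get jerk: j(t) = -10·exp(-t). From the given jerk equation j(t) = -10·exp(-t), we substitute t = log(3) to get j = -10/3.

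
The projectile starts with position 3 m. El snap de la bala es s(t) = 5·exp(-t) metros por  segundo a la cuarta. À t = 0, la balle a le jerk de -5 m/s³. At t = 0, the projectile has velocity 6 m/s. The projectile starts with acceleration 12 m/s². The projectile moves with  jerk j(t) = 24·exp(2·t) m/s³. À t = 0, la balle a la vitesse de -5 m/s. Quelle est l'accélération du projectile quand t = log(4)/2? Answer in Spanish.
Debemos encontrar la antiderivada de nuestra ecuación de la sacudida j(t) = 24·exp(2·t) 1 vez. Integrando la sacudida y usando la condición inicial a(0) = 12, obtenemos a(t) = 12·exp(2·t). De la ecuación de la aceleración a(t) = 12·exp(2·t), sustituimos t = log(4)/2 para obtener a = 48.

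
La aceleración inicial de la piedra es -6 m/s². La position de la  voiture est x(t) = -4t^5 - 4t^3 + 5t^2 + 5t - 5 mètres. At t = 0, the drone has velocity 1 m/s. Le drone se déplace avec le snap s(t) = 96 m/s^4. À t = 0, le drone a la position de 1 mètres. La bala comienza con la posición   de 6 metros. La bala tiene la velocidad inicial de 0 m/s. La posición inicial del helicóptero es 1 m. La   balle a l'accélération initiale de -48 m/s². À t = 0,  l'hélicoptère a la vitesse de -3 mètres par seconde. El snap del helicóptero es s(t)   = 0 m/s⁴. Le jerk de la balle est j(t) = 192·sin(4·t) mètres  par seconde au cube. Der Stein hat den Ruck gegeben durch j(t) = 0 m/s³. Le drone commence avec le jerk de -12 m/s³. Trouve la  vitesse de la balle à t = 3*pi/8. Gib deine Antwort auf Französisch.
Nous devons trouver l'intégrale de notre équation du jerk j(t) = 192·sin(4·t) 2 fois. L'intégrale du jerk est l'accélération. En utilisant a(0) = -48, nous obtenons a(t) = -48·cos(4·t). En intégrant l'accélération et en utilisant la condition initiale v(0) = 0, nous obtenons v(t) = -12·sin(4·t). En utilisant v(t) = -12·sin(4·t) et en substituant t = 3*pi/8, nous trouvons v = 12.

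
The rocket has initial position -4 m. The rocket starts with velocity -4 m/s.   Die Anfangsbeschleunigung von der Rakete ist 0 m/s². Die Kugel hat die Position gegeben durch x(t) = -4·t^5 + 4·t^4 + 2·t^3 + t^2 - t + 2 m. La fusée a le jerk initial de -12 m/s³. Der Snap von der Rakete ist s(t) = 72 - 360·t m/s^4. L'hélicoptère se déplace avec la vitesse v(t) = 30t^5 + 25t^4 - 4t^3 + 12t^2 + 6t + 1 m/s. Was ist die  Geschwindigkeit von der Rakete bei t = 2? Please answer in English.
Starting from snap s(t) = 72 - 360·t, we take 3 antiderivatives. The integral of snap, with j(0) = -12, gives jerk: j(t) = -180·t^2 + 72·t - 12. The antiderivative of jerk is acceleration. Using a(0) = 0, we get a(t) = 12·t·(-5·t^2 + 3·t - 1). The integral of acceleration is velocity. Using v(0) = -4, we get v(t) = -15·t^4 + 12·t^3 - 6·t^2 - 4. Using v(t) = -15·t^4 + 12·t^3 - 6·t^2 - 4 and substituting t = 2, we find v = -172.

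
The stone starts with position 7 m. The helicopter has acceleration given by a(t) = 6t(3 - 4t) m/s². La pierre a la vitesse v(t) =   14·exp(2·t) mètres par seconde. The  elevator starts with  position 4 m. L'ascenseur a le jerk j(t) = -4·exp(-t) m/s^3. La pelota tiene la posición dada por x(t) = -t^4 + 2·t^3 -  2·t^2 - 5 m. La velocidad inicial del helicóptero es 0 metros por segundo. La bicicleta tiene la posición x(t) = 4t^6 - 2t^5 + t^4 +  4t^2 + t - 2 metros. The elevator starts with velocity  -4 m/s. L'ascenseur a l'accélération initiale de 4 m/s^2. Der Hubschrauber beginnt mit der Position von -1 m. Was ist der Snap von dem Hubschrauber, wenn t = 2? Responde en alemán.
Wir müssen unsere Gleichung für die Beschleunigung a(t) = 6·t·(3 - 4·t) 2-mal ableiten. Durch Ableiten von der Beschleunigung erhalten wir den Ruck: j(t) = 18 - 48·t. Durch Ableiten von dem Ruck erhalten wir den Snap: s(t) = -48. Aus der Gleichung für den Snap s(t) = -48, setzen wir t = 2 ein und erhalten s = -48.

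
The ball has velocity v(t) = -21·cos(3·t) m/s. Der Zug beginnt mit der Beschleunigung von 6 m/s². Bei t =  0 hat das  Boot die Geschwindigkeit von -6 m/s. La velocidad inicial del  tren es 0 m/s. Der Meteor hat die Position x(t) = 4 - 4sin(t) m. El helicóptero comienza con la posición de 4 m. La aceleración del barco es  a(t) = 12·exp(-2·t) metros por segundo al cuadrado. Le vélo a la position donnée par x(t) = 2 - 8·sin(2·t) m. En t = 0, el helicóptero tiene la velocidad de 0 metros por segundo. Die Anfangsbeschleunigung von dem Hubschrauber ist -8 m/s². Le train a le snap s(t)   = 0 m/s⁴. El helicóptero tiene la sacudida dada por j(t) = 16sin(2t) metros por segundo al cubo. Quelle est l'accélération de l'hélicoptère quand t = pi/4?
Nous devons trouver la primitive de notre équation du jerk j(t) = 16·sin(2·t) 1 fois. La primitive du jerk, avec a(0) = -8, donne l'accélération: a(t) = -8·cos(2·t). En utilisant a(t) = -8·cos(2·t) et en substituant t = pi/4, nous trouvons a = 0.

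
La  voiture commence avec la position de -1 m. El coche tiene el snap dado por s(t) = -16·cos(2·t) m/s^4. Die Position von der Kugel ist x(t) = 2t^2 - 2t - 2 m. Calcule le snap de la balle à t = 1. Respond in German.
Wir müssen unsere Gleichung für die Position x(t) = 2·t^2 - 2·t - 2 4-mal ableiten. Mit d/dt von x(t) finden wir v(t) = 4·t - 2. Die Ableitung von der Geschwindigkeit ergibt die Beschleunigung: a(t) = 4. Mit d/dt von a(t) finden wir j(t) = 0. Die Ableitung von dem Ruck ergibt den Snap: s(t) = 0. Mit s(t) = 0 und Einsetzen von t = 1, finden wir s = 0.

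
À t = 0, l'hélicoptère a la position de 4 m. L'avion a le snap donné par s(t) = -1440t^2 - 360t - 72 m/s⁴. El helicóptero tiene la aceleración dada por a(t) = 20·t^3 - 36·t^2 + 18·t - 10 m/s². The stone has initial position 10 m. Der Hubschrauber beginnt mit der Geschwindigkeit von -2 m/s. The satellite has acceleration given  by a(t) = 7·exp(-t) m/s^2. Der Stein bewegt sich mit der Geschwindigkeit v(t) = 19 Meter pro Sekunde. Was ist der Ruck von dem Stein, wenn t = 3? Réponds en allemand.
Um dies zu lösen, müssen wir 2 Ableitungen unserer Gleichung für die Geschwindigkeit v(t) = 19 nehmen. Durch Ableiten von der Geschwindigkeit erhalten wir die Beschleunigung: a(t) = 0. Durch Ableiten von der Beschleunigung erhalten wir den Ruck: j(t) = 0. Wir haben den Ruck j(t) = 0. Durch Einsetzen von t = 3: j(3) = 0.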